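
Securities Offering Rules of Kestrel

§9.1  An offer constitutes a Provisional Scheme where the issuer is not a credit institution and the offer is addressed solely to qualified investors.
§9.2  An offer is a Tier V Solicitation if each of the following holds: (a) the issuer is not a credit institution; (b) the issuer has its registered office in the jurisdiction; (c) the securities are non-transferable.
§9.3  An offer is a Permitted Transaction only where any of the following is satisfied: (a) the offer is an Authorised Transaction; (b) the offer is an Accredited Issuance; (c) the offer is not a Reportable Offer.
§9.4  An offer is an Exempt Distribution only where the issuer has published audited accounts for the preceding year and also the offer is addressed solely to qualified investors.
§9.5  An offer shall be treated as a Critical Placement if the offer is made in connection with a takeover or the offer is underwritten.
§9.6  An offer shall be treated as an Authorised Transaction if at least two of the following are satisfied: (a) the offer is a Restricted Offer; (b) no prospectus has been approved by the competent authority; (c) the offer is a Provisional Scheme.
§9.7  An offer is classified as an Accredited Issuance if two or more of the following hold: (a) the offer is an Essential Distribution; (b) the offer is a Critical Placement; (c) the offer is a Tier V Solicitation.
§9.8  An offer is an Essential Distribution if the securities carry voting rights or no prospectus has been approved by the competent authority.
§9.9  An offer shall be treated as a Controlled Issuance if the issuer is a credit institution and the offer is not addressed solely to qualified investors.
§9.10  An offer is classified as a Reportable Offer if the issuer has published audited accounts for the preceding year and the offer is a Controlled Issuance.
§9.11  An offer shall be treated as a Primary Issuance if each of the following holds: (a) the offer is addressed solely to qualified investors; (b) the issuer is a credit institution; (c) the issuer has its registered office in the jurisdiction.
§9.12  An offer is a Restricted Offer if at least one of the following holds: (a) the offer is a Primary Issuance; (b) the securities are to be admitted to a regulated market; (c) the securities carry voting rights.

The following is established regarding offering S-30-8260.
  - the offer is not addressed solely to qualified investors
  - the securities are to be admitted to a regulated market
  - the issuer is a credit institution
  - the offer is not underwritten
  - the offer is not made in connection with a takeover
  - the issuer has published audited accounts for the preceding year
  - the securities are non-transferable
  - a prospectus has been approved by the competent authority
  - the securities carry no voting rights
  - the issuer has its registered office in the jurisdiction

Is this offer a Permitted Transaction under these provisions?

§9.11 — Primary Issuance: [the offer is addressed solely to qualified investors? no] AND [the issuer is a credit institution? yes] AND [the issuer has its registered office in the jurisdiction? yes] → not satisfied.
§9.12 — Restricted Offer: [Primary Issuance (§9.11)? no] OR [the securities are to be admitted to a regulated market? yes] OR [the securities carry voting rights? no] → satisfied.
§9.1 — Provisional Scheme: [the issuer is not a credit institution? no] AND [the offer is addressed solely to qualified investors? no] → not satisfied.
§9.6 — Authorised Transaction: Restricted Offer (§9.12)? yes; no prospectus has been approved by the competent authority? no; Provisional Scheme (§9.1)? no — 1 of 3 hold (need ≥2) → not satisfied.
§9.8 — Essential Distribution: [the securities carry voting rights? no] OR [no prospectus has been approved by the competent authority? no] → not satisfied.
§9.5 — Critical Placement: [the offer is made in connection with a takeover? no] OR [the offer is underwritten? no] → not satisfied.
§9.2 — Tier V Solicitation: [the issuer is not a credit institution? no] AND [the issuer has its registered office in the jurisdiction? yes] AND [the securities are non-transferable? yes] → not satisfied.
§9.7 — Accredited Issuance: Essential Distribution (§9.8)? no; Critical Placement (§9.5)? no; Tier V Solicitation (§9.2)? no — 0 of 3 hold (need ≥2) → not satisfied.
§9.9 — Controlled Issuance: [the issuer is a credit institution? yes] AND [the offer is not addressed solely to qualified investors? yes] → satisfied.
§9.10 — Reportable Offer: [the issuer has published audited accounts for the preceding year? yes] AND [Controlled Issuance (§9.9)? yes] → satisfied.
§9.3 — Permitted Transaction: [Authorised Transaction (§9.6)? no] OR [Accredited Issuance (§9.7)? no] OR [not a Reportable Offer (§9.10)? no] → not satisfied.

No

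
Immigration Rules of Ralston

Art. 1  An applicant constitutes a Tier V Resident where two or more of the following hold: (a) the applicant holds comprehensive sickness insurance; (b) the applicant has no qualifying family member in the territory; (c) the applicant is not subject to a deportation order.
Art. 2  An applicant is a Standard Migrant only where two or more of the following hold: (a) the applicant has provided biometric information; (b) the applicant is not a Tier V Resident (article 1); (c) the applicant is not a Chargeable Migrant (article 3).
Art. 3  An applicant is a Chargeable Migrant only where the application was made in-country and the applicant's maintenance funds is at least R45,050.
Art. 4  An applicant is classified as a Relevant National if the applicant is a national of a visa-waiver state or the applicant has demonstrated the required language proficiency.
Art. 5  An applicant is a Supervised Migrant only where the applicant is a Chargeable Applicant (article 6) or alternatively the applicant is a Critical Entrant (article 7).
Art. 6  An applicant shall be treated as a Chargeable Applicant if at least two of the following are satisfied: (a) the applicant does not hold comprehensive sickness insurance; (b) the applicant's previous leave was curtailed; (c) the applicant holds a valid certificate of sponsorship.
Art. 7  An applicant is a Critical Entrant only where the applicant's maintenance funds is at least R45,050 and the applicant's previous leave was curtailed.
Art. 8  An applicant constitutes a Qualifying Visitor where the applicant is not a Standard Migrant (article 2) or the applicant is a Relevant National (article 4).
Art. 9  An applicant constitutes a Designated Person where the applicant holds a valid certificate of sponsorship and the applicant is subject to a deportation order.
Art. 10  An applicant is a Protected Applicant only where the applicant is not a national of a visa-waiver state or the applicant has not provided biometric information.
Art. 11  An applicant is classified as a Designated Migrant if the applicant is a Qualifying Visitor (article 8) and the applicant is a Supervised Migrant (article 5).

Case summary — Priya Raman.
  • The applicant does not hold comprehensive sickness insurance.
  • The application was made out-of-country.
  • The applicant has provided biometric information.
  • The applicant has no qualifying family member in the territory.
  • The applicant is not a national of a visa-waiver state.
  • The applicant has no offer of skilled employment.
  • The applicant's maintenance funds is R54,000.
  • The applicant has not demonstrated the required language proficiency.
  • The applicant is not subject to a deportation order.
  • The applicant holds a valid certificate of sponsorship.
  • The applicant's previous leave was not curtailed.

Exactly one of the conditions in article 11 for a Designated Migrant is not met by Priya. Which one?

Under article 1: the applicant holds comprehensive sickness insurance? no; the applicant has no qualifying family member in the territory? yes; the applicant is not subject to a deportation order? yes — 2 of 3 hold (need ≥2) → satisfied.
Under article 3: the application was made in-country? no; and applicant's maintenance funds: R54,000 ≥ R45,050? yes. So the applicant is not a Chargeable Migrant.
Under article 2: the applicant has provided biometric information? yes; not a Tier V Resident (article 1)? no; not a Chargeable Migrant (article 3)? yes — 2 of 3 hold (need ≥2) → satisfied.
Under article 4: the applicant is a national of a visa-waiver state? no; or the applicant has demonstrated the required language proficiency? no. So the applicant is not a Relevant National.
Under article 8: not a Standard Migrant (article 2)? no; or Relevant National (article 4)? no. So the applicant is not a Qualifying Visitor.
Under article 6: the applicant does not hold comprehensive sickness insurance? yes; the applicant's previous leave was curtailed? no; the applicant holds a valid certificate of sponsorship? yes — 2 of 3 hold (need ≥2) → satisfied.
Under article 7: applicant's maintenance funds: R54,000 ≥ R45,050? yes; and the applicant's previous leave was curtailed? no. So the applicant is not a Critical Entrant.
Under article 5: Chargeable Applicant (article 6)? yes; or Critical Entrant (article 7)? no. So the applicant is a Supervised Migrant.
Under article 11: Qualifying Visitor (article 8)? no; and Supervised Migrant (article 5)? yes. So the applicant is not a Designated Migrant.

Qualifying Visitor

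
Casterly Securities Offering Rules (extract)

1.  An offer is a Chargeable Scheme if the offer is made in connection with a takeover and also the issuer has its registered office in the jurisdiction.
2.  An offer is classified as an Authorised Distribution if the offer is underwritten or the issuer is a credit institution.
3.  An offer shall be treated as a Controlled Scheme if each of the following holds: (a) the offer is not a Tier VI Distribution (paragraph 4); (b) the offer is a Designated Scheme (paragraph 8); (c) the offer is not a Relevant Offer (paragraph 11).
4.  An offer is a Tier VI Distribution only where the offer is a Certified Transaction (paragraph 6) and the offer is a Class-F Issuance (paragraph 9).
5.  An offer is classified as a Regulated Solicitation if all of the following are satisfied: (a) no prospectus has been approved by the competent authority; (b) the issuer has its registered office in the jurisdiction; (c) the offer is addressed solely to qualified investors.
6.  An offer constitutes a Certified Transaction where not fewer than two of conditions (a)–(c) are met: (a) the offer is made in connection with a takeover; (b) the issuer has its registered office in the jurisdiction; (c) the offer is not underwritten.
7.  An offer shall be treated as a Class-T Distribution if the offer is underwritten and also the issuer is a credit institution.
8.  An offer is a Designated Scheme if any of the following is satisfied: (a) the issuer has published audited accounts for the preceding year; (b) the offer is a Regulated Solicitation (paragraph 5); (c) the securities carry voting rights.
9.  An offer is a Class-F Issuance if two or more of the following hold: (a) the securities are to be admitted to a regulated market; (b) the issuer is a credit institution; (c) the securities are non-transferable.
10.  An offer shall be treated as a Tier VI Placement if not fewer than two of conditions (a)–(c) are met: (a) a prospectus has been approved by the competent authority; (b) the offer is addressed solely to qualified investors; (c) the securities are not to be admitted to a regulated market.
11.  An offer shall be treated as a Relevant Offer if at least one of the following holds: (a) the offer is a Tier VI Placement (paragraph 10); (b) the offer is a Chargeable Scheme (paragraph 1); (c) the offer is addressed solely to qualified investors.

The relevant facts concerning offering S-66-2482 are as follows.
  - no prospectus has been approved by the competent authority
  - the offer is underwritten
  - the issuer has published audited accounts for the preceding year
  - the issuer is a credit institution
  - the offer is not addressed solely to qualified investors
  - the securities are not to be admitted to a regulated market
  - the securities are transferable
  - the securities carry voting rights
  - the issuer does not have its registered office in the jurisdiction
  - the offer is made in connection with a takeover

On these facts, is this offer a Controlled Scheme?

Under paragraph 6: the offer is made in connection with a takeover? yes; the issuer has its registered office in the jurisdiction? no; the offer is not underwritten? no — 1 of 3 hold (need ≥2) → not satisfied.
Under paragraph 9: the securities are to be admitted to a regulated market? no; the issuer is a credit institution? yes; the securities are non-transferable? no — 1 of 3 hold (need ≥2) → not satisfied.
Under paragraph 4: Certified Transaction (paragraph 6)? no; and Class-F Issuance (paragraph 9)? no. So the offer is not a Tier VI Distribution.
Under paragraph 5: no prospectus has been approved by the competent authority? yes; and the issuer has its registered office in the jurisdiction? no; and the offer is addressed solely to qualified investors? no. So the offer is not a Regulated Solicitation.
Under paragraph 8: the issuer has published audited accounts for the preceding year? yes; or Regulated Solicitation (paragraph 5)? no; or the securities carry voting rights? yes. So the offer is a Designated Scheme.
Under paragraph 10: a prospectus has been approved by the competent authority? no; the offer is addressed solely to qualified investors? no; the securities are not to be admitted to a regulated market? yes — 1 of 3 hold (need ≥2) → not satisfied.
Under paragraph 1: the offer is made in connection with a takeover? yes; and the issuer has its registered office in the jurisdiction? no. So the offer is not a Chargeable Scheme.
Under paragraph 11: Tier VI Placement (paragraph 10)? no; or Chargeable Scheme (paragraph 1)? no; or the offer is addressed solely to qualified investors? no. So the offer is not a Relevant Offer.
Under paragraph 3: not a Tier VI Distribution (paragraph 4)? yes; and Designated Scheme (paragraph 8)? yes; and not a Relevant Offer (paragraph 11)? yes. So the offer is a Controlled Scheme.

Yes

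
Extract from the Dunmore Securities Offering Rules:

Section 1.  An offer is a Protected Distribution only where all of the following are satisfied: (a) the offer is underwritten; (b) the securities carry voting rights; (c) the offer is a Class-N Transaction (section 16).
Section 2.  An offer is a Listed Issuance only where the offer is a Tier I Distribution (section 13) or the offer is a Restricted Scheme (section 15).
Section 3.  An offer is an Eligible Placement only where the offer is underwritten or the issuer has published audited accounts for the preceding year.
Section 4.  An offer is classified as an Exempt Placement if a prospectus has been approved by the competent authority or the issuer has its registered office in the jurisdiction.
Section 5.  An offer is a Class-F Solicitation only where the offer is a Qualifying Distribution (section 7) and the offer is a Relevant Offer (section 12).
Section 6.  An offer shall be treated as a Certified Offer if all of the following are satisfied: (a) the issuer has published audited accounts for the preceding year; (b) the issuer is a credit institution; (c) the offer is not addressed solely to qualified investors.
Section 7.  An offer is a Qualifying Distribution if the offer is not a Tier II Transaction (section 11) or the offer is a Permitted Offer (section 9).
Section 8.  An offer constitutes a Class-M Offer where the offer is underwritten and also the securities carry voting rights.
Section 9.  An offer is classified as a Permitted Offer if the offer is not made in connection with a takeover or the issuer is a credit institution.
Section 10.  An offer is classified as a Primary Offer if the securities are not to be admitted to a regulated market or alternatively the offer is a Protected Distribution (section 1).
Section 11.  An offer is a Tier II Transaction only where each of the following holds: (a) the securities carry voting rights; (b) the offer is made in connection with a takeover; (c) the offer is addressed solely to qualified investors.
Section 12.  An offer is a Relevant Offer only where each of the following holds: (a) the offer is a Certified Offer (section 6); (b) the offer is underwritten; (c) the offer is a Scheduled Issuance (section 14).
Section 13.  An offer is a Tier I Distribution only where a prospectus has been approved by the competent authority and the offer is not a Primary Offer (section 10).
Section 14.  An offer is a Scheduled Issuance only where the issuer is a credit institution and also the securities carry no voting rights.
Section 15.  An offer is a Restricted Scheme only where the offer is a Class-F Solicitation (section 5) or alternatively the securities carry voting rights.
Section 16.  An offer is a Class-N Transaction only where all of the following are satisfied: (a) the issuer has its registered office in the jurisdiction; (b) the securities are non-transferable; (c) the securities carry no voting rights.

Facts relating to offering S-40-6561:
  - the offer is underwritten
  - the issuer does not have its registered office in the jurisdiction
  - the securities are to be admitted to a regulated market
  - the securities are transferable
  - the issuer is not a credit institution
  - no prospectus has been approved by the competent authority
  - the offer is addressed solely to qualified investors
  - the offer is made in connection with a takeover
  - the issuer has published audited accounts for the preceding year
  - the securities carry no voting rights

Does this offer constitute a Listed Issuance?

section 16 — Class-N Transaction: [the issuer has its registered office in the jurisdiction? no] AND [the securities are non-transferable? no] AND [the securities carry no voting rights? yes] → not satisfied.
section 1 — Protected Distribution: [the offer is underwritten? yes] AND [the securities carry voting rights? no] AND [Class-N Transaction (section 16)? no] → not satisfied.
section 10 — Primary Offer: [the securities are not to be admitted to a regulated market? no] OR [Protected Distribution (section 1)? no] → not satisfied.
section 13 — Tier I Distribution: [a prospectus has been approved by the competent authority? no] AND [not a Primary Offer (section 10)? yes] → not satisfied.
section 11 — Tier II Transaction: [the securities carry voting rights? no] AND [the offer is made in connection with a takeover? yes] AND [the offer is addressed solely to qualified investors? yes] → not satisfied.
section 9 — Permitted Offer: [the offer is not made in connection with a takeover? no] OR [the issuer is a credit institution? no] → not satisfied.
section 7 — Qualifying Distribution: [not a Tier II Transaction (section 11)? yes] OR [Permitted Offer (section 9)? no] → satisfied.
section 6 — Certified Offer: [the issuer has published audited accounts for the preceding year? yes] AND [the issuer is a credit institution? no] AND [the offer is not addressed solely to qualified investors? no] → not satisfied.
section 14 — Scheduled Issuance: [the issuer is a credit institution? no] AND [the securities carry no voting rights? yes] → not satisfied.
section 12 — Relevant Offer: [Certified Offer (section 6)? no] AND [the offer is underwritten? yes] AND [Scheduled Issuance (section 14)? no] → not satisfied.
section 5 — Class-F Solicitation: [Qualifying Distribution (section 7)? yes] AND [Relevant Offer (section 12)? no] → not satisfied.
section 15 — Restricted Scheme: [Class-F Solicitation (section 5)? no] OR [the securities carry voting rights? no] → not satisfied.
section 2 — Listed Issuance: [Tier I Distribution (section 13)? no] OR [Restricted Scheme (section 15)? no] → not satisfied.

No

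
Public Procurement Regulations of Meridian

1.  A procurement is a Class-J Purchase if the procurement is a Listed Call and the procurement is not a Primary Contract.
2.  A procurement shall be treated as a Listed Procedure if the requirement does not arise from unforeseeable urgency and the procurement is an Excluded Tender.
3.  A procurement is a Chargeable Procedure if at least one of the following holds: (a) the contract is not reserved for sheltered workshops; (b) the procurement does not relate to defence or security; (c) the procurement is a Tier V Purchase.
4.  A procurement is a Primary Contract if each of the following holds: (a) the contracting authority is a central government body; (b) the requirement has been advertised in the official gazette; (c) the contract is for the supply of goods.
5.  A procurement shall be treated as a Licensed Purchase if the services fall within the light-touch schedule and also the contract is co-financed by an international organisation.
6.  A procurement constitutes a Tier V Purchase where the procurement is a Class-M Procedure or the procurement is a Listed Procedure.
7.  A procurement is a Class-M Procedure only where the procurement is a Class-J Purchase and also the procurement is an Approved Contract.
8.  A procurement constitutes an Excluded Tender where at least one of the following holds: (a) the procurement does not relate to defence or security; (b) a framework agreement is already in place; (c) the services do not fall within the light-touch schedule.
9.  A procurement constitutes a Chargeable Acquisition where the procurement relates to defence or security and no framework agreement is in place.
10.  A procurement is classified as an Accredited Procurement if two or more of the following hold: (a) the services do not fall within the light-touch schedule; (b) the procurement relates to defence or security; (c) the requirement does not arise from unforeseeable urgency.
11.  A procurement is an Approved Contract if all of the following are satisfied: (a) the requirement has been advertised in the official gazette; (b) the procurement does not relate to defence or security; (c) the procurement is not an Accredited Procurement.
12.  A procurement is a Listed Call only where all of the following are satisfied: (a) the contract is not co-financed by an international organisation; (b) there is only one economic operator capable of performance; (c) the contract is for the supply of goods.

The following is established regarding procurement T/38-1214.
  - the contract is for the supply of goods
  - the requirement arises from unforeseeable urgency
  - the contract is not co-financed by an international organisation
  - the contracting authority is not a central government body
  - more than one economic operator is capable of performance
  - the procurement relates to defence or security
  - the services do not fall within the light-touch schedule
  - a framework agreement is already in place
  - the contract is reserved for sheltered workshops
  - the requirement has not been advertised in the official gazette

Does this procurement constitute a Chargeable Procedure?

paragraph 12 — Listed Call: [the contract is not co-financed by an international organisation? yes] AND [there is only one economic operator capable of performance? no] AND [the contract is for the supply of goods? yes] → not satisfied.
paragraph 4 — Primary Contract: [the contracting authority is a central government body? no] AND [the requirement has been advertised in the official gazette? no] AND [the contract is for the supply of goods? yes] → not satisfied.
paragraph 1 — Class-J Purchase: [Listed Call (paragraph 12)? no] AND [not a Primary Contract (paragraph 4)? yes] → not satisfied.
paragraph 10 — Accredited Procurement: the services do not fall within the light-touch schedule? yes; the procurement relates to defence or security? yes; the requirement does not arise from unforeseeable urgency? no — 2 of 3 hold (need ≥2) → satisfied.
paragraph 11 — Approved Contract: [the requirement has been advertised in the official gazette? no] AND [the procurement does not relate to defence or security? no] AND [not an Accredited Procurement (paragraph 10)? no] → not satisfied.
paragraph 7 — Class-M Procedure: [Class-J Purchase (paragraph 1)? no] AND [Approved Contract (paragraph 11)? no] → not satisfied.
paragraph 8 — Excluded Tender: [the procurement does not relate to defence or security? no] OR [a framework agreement is already in place? yes] OR [the services do not fall within the light-touch schedule? yes] → satisfied.
paragraph 2 — Listed Procedure: [the requirement does not arise from unforeseeable urgency? no] AND [Excluded Tender (paragraph 8)? yes] → not satisfied.
paragraph 6 — Tier V Purchase: [Class-M Procedure (paragraph 7)? no] OR [Listed Procedure (paragraph 2)? no] → not satisfied.
paragraph 3 — Chargeable Procedure: [the contract is not reserved for sheltered workshops? no] OR [the procurement does not relate to defence or security? no] OR [Tier V Purchase (paragraph 6)? no] → not satisfied.

No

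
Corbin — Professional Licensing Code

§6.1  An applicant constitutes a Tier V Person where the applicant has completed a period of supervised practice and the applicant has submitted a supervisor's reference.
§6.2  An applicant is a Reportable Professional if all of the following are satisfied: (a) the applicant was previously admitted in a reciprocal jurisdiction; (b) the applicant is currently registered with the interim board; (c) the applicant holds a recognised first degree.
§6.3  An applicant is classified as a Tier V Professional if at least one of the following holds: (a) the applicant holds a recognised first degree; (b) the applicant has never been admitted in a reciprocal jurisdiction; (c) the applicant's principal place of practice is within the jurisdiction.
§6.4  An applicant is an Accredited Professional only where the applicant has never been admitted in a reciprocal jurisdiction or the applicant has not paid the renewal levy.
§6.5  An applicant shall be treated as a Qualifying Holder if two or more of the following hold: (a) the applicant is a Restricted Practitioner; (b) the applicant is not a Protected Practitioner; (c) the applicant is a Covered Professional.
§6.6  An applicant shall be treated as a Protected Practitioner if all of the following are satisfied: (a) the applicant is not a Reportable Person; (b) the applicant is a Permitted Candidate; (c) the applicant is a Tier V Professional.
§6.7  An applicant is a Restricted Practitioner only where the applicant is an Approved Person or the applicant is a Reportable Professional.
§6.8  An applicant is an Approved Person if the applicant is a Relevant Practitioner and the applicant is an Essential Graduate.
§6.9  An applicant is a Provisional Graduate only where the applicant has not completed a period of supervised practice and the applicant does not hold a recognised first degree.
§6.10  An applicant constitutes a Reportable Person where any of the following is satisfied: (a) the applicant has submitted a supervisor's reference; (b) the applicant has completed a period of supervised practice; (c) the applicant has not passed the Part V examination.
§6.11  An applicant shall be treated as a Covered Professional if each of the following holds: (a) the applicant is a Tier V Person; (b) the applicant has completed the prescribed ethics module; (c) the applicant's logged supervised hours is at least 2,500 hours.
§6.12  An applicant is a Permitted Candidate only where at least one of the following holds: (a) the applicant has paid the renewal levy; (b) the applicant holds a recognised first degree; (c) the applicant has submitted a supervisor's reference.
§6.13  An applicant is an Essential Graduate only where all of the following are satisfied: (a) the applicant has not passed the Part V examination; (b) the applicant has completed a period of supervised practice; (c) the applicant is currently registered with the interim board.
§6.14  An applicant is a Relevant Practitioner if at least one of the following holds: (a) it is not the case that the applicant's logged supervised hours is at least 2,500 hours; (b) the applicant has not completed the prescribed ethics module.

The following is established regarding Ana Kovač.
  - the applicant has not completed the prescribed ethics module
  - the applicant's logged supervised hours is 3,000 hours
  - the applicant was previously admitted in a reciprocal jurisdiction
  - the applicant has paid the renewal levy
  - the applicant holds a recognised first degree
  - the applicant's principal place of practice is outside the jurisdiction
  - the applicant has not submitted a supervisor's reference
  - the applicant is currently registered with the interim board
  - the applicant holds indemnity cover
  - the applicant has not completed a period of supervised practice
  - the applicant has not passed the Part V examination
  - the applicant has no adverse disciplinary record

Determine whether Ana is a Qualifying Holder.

§6.14 — Relevant Practitioner: [applicant's logged supervised hours: 3,000 hours ≥ 2,500 hours? yes, so negated condition no] OR [the applicant has not completed the prescribed ethics module? yes] → satisfied.
§6.13 — Essential Graduate: [the applicant has not passed the Part V examination? yes] AND [the applicant has completed a period of supervised practice? no] AND [the applicant is currently registered with the interim board? yes] → not satisfied.
§6.8 — Approved Person: [Relevant Practitioner (§6.14)? yes] AND [Essential Graduate (§6.13)? no] → not satisfied.
§6.2 — Reportable Professional: [the applicant was previously admitted in a reciprocal jurisdiction? yes] AND [the applicant is currently registered with the interim board? yes] AND [the applicant holds a recognised first degree? yes] → satisfied.
§6.7 — Restricted Practitioner: [Approved Person (§6.8)? no] OR [Reportable Professional (§6.2)? yes] → satisfied.
§6.10 — Reportable Person: [the applicant has submitted a supervisor's reference? no] OR [the applicant has completed a period of supervised practice? no] OR [the applicant has not passed the Part V examination? yes] → satisfied.
§6.12 — Permitted Candidate: [the applicant has paid the renewal levy? yes] OR [the applicant holds a recognised first degree? yes] OR [the applicant has submitted a supervisor's reference? no] → satisfied.
§6.3 — Tier V Professional: [the applicant holds a recognised first degree? yes] OR [the applicant has never been admitted in a reciprocal jurisdiction? no] OR [the applicant's principal place of practice is within the jurisdiction? no] → satisfied.
§6.6 — Protected Practitioner: [not a Reportable Person (§6.10)? no] AND [Permitted Candidate (§6.12)? yes] AND [Tier V Professional (§6.3)? yes] → not satisfied.
§6.1 — Tier V Person: [the applicant has completed a period of supervised practice? no] AND [the applicant has submitted a supervisor's reference? no] → not satisfied.
§6.11 — Covered Professional: [Tier V Person (§6.1)? no] AND [the applicant has completed the prescribed ethics module? no] AND [applicant's logged supervised hours: 3,000 hours ≥ 2,500 hours? yes] → not satisfied.
§6.5 — Qualifying Holder: Restricted Practitioner (§6.7)? yes; not a Protected Practitioner (§6.6)? yes; Covered Professional (§6.11)? no — 2 of 3 hold (need ≥2) → satisfied.

Yes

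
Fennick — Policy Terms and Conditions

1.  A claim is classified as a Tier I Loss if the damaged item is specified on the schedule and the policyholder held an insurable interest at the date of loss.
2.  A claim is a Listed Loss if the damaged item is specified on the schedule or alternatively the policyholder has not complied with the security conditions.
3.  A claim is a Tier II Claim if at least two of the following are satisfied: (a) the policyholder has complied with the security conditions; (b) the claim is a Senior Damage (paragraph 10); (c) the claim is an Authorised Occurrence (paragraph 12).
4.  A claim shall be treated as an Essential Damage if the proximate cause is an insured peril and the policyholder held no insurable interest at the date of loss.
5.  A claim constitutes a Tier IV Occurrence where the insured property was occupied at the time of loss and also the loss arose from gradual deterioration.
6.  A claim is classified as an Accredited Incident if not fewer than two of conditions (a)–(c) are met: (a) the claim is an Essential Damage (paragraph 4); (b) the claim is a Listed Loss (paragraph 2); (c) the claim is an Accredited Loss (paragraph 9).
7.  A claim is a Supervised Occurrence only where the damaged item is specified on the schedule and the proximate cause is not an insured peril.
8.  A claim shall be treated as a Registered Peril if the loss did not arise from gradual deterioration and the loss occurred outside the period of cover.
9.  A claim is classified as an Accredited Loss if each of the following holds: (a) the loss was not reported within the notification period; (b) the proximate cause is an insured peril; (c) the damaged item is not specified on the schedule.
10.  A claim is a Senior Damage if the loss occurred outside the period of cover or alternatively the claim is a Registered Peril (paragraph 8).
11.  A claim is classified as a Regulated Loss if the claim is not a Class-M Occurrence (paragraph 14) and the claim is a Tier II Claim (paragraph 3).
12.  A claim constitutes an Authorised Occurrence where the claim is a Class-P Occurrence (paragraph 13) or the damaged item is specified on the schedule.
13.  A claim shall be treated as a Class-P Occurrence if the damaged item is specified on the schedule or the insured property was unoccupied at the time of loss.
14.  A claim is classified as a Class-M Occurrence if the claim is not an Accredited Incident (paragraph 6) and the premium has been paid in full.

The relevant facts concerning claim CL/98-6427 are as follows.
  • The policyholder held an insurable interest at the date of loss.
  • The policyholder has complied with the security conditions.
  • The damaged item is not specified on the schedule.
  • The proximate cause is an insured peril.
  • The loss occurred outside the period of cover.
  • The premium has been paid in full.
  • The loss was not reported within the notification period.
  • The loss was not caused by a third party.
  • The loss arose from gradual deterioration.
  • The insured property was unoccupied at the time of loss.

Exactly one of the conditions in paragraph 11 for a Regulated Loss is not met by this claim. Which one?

Under paragraph 4: the proximate cause is an insured peril? yes; and the policyholder held no insurable interest at the date of loss? no. So the claim is not an Essential Damage.
Under paragraph 2: the damaged item is specified on the schedule? no; or the policyholder has not complied with the security conditions? no. So the claim is not a Listed Loss.
Under paragraph 9: the loss was not reported within the notification period? yes; and the proximate cause is an insured peril? yes; and the damaged item is not specified on the schedule? yes. So the claim is an Accredited Loss.
Under paragraph 6: Essential Damage (paragraph 4)? no; Listed Loss (paragraph 2)? no; Accredited Loss (paragraph 9)? yes — 1 of 3 hold (need ≥2) → not satisfied.
Under paragraph 14: not an Accredited Incident (paragraph 6)? yes; and the premium has been paid in full? yes. So the claim is a Class-M Occurrence.
Under paragraph 8: the loss did not arise from gradual deterioration? no; and the loss occurred outside the period of cover? yes. So the claim is not a Registered Peril.
Under paragraph 10: the loss occurred outside the period of cover? yes; or Registered Peril (paragraph 8)? no. So the claim is a Senior Damage.
Under paragraph 13: the damaged item is specified on the schedule? no; or the insured property was unoccupied at the time of loss? yes. So the claim is a Class-P Occurrence.
Under paragraph 12: Class-P Occurrence (paragraph 13)? yes; or the damaged item is specified on the schedule? no. So the claim is an Authorised Occurrence.
Under paragraph 3: the policyholder has complied with the security conditions? yes; Senior Damage (paragraph 10)? yes; Authorised Occurrence (paragraph 12)? yes — 3 of 3 hold (need ≥2) → satisfied.
Under paragraph 11: not a Class-M Occurrence (paragraph 14)? no; and Tier II Claim (paragraph 3)? yes. So the claim is not a Regulated Loss.

Class-M Occurrence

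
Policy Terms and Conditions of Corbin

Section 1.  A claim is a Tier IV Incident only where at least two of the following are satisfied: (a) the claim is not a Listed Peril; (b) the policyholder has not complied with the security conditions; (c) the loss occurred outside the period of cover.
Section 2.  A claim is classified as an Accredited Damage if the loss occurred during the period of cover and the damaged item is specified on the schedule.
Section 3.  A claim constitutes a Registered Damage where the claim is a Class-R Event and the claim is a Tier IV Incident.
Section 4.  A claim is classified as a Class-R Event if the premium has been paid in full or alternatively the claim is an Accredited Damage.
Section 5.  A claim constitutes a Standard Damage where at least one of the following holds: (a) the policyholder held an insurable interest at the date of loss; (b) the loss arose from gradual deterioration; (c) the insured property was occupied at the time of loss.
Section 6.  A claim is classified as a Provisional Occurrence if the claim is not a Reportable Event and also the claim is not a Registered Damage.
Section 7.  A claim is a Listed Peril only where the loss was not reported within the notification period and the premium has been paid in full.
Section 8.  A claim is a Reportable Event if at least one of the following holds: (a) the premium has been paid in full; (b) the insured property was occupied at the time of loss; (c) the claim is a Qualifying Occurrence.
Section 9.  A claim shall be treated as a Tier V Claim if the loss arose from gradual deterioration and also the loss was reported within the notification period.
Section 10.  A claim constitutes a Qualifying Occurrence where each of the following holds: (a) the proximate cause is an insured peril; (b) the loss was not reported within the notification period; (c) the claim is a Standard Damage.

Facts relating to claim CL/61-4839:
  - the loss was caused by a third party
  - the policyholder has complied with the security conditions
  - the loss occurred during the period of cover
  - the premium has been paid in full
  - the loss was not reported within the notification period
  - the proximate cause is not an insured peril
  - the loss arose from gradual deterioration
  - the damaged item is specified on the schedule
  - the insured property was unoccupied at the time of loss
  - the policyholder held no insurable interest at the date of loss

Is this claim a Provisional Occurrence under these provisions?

section 5 — Standard Damage: [the policyholder held an insurable interest at the date of loss? no] OR [the loss arose from gradual deterioration? yes] OR [the insured property was occupied at the time of loss? no] → satisfied.
section 10 — Qualifying Occurrence: [the proximate cause is an insured peril? no] AND [the loss was not reported within the notification period? yes] AND [Standard Damage (section 5)? yes] → not satisfied.
section 8 — Reportable Event: [the premium has been paid in full? yes] OR [the insured property was occupied at the time of loss? no] OR [Qualifying Occurrence (section 10)? no] → satisfied.
section 2 — Accredited Damage: [the loss occurred during the period of cover? yes] AND [the damaged item is specified on the schedule? yes] → satisfied.
section 4 — Class-R Event: [the premium has been paid in full? yes] OR [Accredited Damage (section 2)? yes] → satisfied.
section 7 — Listed Peril: [the loss was not reported within the notification period? yes] AND [the premium has been paid in full? yes] → satisfied.
section 1 — Tier IV Incident: not a Listed Peril (section 7)? no; the policyholder has not complied with the security conditions? no; the loss occurred outside the period of cover? no — 0 of 3 hold (need ≥2) → not satisfied.
section 3 — Registered Damage: [Class-R Event (section 4)? yes] AND [Tier IV Incident (section 1)? no] → not satisfied.
section 6 — Provisional Occurrence: [not a Reportable Event (section 8)? no] AND [not a Registered Damage (section 3)? yes] → not satisfied.

No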